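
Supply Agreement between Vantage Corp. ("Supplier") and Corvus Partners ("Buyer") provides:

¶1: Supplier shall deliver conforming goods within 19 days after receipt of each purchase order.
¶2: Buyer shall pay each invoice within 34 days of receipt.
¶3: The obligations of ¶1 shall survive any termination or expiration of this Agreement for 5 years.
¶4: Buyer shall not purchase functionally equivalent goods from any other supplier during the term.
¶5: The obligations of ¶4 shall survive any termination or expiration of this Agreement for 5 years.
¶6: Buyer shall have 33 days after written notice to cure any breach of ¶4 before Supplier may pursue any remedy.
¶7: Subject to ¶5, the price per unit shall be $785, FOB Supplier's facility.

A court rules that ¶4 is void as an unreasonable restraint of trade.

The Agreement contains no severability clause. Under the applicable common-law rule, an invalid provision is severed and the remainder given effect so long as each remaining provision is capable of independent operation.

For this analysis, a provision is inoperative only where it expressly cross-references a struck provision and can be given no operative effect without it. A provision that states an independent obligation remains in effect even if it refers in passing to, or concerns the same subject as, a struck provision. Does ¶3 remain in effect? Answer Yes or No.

Yes

¶4 is struck. ¶5 has no operative effect of its own apart from ¶4 and is therefore inoperative. ¶6 operates only by reference to ¶4, so it falls with ¶4. ¶7 mentions ¶5 but its own obligation stands independently of ¶5, so ¶7 is not affected. Under the stated default rule, only provisions that cannot operate independently fall away; the rest are enforced. The provisions still in force are ¶1, ¶2, ¶3, and ¶7. ¶3 is among the surviving provisions, so the answer is yes.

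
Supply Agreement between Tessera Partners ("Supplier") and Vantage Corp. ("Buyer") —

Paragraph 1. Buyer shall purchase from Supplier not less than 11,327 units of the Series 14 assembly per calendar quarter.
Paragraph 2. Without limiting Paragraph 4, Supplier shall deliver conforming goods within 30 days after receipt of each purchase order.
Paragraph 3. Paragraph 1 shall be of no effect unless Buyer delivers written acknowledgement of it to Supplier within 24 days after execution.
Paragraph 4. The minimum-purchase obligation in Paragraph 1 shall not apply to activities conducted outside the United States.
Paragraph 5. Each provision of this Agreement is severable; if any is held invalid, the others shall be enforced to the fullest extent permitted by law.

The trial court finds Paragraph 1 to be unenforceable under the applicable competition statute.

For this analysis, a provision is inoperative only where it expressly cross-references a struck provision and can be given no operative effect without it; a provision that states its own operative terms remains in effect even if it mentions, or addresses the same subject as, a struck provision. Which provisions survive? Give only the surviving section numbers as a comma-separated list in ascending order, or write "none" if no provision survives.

Paragraph 1 is struck. The only function of Paragraph 3 is the acknowledgement condition for Paragraph 1, so it cannot stand once Paragraph 1 is removed. Paragraph 4 does nothing except set the carve-out from the minimum-purchase obligation by reference to Paragraph 1; with Paragraph 1 gone it has no independent effect and is inoperative. Although Paragraph 2 refers to Paragraph 4, its operative terms do not depend on Paragraph 4, so it remains in effect. Under the severability clause in Paragraph 5, the remaining provisions continue in force. Paragraph 2 and Paragraph 5 remain in effect.

2, 5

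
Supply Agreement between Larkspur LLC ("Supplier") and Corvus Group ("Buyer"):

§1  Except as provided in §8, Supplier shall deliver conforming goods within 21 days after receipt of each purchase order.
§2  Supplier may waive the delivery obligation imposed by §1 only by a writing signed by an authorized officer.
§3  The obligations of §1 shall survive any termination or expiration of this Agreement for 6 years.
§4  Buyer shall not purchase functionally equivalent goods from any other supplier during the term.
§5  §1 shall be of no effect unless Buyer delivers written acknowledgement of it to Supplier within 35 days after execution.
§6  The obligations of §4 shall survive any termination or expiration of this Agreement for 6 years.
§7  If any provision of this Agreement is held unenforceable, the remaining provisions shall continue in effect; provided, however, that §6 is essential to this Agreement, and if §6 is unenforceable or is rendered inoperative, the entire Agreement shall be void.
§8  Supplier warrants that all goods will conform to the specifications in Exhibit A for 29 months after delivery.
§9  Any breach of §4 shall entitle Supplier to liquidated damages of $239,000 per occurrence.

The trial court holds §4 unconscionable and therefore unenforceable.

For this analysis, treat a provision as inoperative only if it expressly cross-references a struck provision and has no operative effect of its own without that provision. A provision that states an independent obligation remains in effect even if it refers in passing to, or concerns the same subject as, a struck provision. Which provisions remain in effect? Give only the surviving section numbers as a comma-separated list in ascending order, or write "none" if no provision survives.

§4 is struck. The only function of §6 is the survival period for §4, so it cannot stand once §4 is removed. §9 operates only by reference to §4, so it falls with §4. §7 makes §6 an essential term, and §6 has been rendered inoperative by the cascade; under §7, the entire Agreement is therefore void. No provision of the Agreement survives.

none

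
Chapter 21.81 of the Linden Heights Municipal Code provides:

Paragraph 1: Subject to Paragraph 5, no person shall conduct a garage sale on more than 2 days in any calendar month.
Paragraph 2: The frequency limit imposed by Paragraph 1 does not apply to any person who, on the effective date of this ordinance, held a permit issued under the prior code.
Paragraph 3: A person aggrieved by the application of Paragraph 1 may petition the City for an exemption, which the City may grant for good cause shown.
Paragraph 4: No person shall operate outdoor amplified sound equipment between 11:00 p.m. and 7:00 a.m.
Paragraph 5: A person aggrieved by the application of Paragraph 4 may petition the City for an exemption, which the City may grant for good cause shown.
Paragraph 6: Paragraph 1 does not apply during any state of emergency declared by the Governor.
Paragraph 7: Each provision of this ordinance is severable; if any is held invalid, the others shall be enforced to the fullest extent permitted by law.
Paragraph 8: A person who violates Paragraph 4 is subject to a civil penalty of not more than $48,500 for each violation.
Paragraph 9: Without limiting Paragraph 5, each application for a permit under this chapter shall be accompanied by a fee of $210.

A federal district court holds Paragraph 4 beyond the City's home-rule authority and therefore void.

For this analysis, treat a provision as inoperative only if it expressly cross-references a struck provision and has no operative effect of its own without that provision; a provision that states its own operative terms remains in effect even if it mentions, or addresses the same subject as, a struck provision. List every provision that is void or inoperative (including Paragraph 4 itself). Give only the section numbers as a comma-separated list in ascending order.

Paragraph 4 is struck. The only function of Paragraph 5 is the exemption procedure for Paragraph 4, so it cannot stand once Paragraph 4 is removed. Paragraph 8 merely fixes the civil penalty for violating Paragraph 4; with Paragraph 4 gone it has nothing to operate on and falls away. Although Paragraph 1 refers to Paragraph 5, its operative terms do not depend on Paragraph 5, so it remains in effect. Although Paragraph 9 refers to Paragraph 5, its operative terms do not depend on Paragraph 5, so it remains in effect. Under the severability clause in Paragraph 7, the remaining provisions continue in force. Paragraph 1, Paragraph 2, Paragraph 3, Paragraph 6, Paragraph 7, and Paragraph 9 remain in effect.

4, 5, 8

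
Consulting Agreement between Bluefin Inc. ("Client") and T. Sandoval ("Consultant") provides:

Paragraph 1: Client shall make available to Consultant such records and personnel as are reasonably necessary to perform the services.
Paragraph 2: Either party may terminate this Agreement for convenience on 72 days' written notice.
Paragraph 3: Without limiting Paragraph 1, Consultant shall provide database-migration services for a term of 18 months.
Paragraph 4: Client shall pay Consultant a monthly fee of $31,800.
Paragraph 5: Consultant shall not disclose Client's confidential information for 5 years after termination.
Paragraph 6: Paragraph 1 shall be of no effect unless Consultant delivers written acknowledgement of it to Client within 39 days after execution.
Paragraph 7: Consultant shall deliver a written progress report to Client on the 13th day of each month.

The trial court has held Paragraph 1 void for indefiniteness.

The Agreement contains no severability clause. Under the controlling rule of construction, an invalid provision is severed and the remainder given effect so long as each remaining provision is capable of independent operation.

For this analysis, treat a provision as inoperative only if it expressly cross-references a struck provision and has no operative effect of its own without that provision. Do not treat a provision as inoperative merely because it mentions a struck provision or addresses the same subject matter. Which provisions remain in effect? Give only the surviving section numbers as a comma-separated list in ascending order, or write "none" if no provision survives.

2, 3, 4, 5, 7

Paragraph 1 is struck. Paragraph 6 merely fixes the acknowledgement condition for Paragraph 1; with Paragraph 1 gone it has nothing to operate on and falls away. Although Paragraph 3 refers to Paragraph 1, its operative terms do not depend on Paragraph 1, so it remains in effect. Under the stated default rule, only provisions that cannot operate independently fall away; the rest are enforced. The provisions still in force are Paragraph 2, Paragraph 3, Paragraph 4, Paragraph 5, and Paragraph 7.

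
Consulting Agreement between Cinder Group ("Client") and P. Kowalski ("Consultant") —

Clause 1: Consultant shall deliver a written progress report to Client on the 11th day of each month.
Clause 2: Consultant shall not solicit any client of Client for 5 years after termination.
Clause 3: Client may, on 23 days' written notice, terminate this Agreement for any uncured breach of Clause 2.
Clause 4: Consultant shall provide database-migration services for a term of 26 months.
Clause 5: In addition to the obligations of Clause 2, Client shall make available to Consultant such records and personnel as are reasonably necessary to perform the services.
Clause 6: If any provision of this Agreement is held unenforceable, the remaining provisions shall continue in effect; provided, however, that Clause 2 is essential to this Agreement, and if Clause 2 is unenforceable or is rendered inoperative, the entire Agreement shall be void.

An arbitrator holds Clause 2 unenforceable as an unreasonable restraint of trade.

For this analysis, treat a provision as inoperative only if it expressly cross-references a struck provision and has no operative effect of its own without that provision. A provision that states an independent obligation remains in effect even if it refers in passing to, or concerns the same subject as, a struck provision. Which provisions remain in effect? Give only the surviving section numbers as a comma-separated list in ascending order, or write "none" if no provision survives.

none

Clause 2 is struck. Clause 3 operates only by reference to Clause 2, so it falls with Clause 2. Clause 6 makes Clause 2 an essential term, and Clause 2 is the provision held invalid; under Clause 6, the entire Agreement is therefore void. No provision of the Agreement survives.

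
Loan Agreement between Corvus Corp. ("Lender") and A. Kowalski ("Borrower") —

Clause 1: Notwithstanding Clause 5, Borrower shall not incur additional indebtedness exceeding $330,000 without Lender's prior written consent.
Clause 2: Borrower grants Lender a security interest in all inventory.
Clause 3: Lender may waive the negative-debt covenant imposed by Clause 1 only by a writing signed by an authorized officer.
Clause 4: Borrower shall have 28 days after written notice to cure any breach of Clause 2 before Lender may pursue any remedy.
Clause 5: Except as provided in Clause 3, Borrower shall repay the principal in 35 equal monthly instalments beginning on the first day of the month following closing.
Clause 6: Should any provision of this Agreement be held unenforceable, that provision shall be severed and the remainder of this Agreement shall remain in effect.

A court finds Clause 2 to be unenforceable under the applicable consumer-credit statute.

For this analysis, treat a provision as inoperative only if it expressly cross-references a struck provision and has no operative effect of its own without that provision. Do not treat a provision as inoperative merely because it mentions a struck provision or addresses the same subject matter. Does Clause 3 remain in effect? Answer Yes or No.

Clause 2 is struck. Clause 4 merely fixes the cure period for breach of Clause 2; with Clause 2 gone it has nothing to operate on and falls away. Under the severability clause in Clause 6, the remaining provisions continue in force. The provisions still in force are Clause 1, Clause 3, Clause 5, and Clause 6. Clause 3 is among the surviving provisions, so the answer is yes.

Yes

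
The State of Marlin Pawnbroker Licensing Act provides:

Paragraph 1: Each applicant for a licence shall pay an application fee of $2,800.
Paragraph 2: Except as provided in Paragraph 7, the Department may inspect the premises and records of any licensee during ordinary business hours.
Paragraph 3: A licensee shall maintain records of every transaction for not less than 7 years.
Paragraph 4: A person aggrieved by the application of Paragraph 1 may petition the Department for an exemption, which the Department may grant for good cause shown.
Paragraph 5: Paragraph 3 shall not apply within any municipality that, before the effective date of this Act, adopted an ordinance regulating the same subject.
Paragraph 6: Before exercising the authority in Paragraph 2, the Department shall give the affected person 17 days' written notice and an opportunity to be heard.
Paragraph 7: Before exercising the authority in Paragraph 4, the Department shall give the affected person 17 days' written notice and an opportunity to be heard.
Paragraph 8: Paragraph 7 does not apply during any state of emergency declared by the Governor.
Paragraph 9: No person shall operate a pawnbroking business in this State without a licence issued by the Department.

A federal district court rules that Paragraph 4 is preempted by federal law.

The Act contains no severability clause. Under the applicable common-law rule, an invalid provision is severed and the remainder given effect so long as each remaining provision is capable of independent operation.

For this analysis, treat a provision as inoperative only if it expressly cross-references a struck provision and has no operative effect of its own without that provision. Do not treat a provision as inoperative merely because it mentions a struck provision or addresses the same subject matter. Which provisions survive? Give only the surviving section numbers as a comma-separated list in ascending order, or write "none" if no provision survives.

Paragraph 4 is struck. Paragraph 7 merely fixes the notice-and-hearing requirement for Paragraph 4; with Paragraph 4 gone it has nothing to operate on and falls away. Paragraph 8 merely fixes the emergency suspension of Paragraph 7; with Paragraph 7 gone it has nothing to operate on and falls away. Although Paragraph 2 refers to Paragraph 7, its operative terms do not depend on Paragraph 7, so it remains in effect. Under the stated default rule, only provisions that cannot operate independently fall away; the rest are enforced. The provisions still in force are Paragraph 1, Paragraph 2, Paragraph 3, Paragraph 5, Paragraph 6, and Paragraph 9.

1, 2, 3, 5, 6, 9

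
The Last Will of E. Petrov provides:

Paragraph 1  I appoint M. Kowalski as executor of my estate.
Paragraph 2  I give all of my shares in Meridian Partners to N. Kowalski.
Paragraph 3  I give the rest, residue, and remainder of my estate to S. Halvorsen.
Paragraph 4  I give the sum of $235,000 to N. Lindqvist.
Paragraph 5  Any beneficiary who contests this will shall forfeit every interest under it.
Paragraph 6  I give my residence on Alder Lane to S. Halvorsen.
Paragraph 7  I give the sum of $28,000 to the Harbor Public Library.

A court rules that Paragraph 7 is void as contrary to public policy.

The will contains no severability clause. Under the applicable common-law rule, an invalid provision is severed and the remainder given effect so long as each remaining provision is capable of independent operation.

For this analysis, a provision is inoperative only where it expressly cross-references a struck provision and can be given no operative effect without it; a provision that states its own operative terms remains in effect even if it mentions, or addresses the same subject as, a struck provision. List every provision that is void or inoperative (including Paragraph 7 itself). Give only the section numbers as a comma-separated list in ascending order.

7

Paragraph 7 is struck. No other provision's operative terms depend on Paragraph 7. Under the stated default rule, only provisions that cannot operate independently fall away; the rest are enforced. Paragraph 1, Paragraph 2, Paragraph 3, Paragraph 4, Paragraph 5, and Paragraph 6 remain in effect.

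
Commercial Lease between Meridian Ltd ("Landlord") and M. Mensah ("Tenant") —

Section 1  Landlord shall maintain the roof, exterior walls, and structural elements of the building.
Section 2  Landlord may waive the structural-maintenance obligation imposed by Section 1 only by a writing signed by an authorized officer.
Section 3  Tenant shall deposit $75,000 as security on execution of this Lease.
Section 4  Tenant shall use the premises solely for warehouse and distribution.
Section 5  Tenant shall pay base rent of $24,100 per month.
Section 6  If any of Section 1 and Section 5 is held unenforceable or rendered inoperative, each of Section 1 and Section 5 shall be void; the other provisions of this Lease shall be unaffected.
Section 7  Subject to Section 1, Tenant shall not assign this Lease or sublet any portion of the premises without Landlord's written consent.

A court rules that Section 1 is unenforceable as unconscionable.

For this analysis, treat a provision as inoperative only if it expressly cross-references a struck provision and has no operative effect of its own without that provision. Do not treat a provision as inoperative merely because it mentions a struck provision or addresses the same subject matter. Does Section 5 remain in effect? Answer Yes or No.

Section 1 is struck. Section 2 operates only by reference to Section 1, so it falls with Section 1. Section 7 mentions Section 1 but its own obligation stands independently of Section 1, so Section 7 is not affected. Section 6 declares Section 1 and Section 5 mutually dependent; since one of them has fallen, all of them are of no effect. That brings down Section 5 as well. The remainder continues in force under Section 6. The provisions still in force are Section 3, Section 4, Section 6, and Section 7. Section 5 is among the inoperative provisions, so the answer is no.

No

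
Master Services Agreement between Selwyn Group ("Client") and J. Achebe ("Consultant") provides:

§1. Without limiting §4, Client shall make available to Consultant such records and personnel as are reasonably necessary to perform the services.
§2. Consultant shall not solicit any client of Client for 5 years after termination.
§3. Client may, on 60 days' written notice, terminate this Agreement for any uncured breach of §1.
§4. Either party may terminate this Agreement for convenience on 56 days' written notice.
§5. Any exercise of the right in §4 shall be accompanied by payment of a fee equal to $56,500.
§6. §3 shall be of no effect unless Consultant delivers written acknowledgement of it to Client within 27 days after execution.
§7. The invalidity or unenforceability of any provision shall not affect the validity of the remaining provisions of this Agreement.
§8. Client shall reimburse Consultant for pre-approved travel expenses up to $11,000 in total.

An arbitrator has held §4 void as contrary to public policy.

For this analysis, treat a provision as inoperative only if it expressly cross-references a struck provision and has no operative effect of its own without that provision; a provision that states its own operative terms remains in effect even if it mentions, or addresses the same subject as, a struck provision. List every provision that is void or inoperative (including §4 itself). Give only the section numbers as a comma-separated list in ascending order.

§4 is struck. §5 merely fixes the exercise fee for §4; with §4 gone it has nothing to operate on and falls away. §1 mentions §4 but its own obligation stands independently of §4, so §1 is not affected. Under the severability clause in §7, the remaining provisions continue in force. The provisions still in force are §1, §2, §3, §6, §7, and §8.

4, 5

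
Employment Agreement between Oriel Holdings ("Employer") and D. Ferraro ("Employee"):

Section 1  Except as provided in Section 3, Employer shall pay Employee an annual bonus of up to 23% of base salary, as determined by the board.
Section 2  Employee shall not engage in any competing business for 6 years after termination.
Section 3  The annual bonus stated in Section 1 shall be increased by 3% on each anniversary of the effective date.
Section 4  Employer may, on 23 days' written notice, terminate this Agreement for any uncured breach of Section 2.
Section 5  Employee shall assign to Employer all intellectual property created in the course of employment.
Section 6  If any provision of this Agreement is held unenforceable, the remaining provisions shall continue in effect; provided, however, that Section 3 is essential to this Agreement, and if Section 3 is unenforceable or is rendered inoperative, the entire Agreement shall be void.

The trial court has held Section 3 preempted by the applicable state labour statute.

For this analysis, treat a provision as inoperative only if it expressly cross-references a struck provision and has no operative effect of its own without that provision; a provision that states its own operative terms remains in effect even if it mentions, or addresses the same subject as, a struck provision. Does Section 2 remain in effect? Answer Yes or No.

No

Section 3 is struck. No other provision's operative terms depend on Section 3. Section 6 makes Section 3 an essential term, and Section 3 is the provision held invalid; under Section 6, the entire Agreement is therefore void. No provision of the Agreement survives. Section 2 is among the inoperative provisions, so the answer is no.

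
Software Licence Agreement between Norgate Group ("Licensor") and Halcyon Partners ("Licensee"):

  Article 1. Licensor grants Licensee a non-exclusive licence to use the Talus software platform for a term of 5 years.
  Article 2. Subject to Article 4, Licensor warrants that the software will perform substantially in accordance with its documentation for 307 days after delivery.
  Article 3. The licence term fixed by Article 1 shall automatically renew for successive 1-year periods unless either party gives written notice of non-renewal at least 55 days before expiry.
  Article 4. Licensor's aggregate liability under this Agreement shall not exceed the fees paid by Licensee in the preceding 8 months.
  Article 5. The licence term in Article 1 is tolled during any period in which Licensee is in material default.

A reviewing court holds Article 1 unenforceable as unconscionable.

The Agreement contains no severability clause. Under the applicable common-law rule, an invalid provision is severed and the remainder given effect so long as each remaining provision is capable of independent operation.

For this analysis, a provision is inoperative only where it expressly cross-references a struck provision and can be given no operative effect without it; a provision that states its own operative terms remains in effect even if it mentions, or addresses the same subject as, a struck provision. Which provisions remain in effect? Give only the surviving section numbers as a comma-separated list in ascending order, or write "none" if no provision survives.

Article 1 is struck. Article 3 does nothing except set the renewal of the licence term by reference to Article 1; with Article 1 gone it has no independent effect and is inoperative. Article 5 has no operative effect of its own apart from Article 1 and is therefore inoperative. With no severability clause, the stated default rule severs what cannot stand and enforces each remaining provision that can operate on its own. That leaves Article 2 and Article 4 in effect.

2, 4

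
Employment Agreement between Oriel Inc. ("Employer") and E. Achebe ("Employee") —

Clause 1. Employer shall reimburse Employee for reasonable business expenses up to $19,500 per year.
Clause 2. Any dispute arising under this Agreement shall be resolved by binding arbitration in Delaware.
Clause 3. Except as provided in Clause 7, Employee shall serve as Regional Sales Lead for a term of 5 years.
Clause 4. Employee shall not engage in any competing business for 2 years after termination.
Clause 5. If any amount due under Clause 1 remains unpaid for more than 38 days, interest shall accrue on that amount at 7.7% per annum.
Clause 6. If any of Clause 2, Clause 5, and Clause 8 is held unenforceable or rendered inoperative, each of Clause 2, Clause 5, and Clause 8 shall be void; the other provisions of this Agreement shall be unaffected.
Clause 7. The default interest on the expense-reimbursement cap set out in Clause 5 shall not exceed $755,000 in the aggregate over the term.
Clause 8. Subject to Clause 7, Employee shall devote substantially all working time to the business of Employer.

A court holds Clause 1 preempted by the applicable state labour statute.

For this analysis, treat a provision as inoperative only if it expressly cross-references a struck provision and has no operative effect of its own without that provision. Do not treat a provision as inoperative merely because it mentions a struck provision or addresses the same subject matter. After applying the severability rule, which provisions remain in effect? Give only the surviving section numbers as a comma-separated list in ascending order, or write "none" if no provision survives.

3, 4, 6

Clause 1 is struck. Clause 5 operates only by reference to Clause 1, so it falls with Clause 1. Clause 7 has no operative effect of its own apart from Clause 5 and is therefore inoperative. Although Clause 3 refers to Clause 7, its operative terms do not depend on Clause 7, so it remains in effect. Clause 6 declares Clause 2, Clause 5, and Clause 8 mutually dependent; since one of them has fallen, all of them are of no effect. That brings down Clause 2 and Clause 8 as well. The remainder continues in force under Clause 6. Clause 3, Clause 4, and Clause 6 remain in effect.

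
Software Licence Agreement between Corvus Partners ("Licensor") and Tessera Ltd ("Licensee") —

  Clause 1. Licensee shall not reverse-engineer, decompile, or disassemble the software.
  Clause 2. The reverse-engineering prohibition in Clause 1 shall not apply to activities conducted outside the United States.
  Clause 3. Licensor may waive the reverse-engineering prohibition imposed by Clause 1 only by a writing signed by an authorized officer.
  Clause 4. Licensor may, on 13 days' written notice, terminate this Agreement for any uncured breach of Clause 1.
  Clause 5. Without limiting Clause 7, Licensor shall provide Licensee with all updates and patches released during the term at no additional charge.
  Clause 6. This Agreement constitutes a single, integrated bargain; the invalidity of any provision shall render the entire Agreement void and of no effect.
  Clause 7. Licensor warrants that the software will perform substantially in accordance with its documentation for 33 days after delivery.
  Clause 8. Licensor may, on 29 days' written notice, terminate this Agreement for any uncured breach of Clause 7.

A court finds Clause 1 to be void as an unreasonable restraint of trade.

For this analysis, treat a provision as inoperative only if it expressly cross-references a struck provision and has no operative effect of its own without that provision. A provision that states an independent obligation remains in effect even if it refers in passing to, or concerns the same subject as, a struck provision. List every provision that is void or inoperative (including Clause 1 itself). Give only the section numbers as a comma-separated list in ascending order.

Clause 1 is struck. Clause 2 has no operative effect of its own apart from Clause 1 and is therefore inoperative. The only function of Clause 3 is the waiver condition for Clause 1, so it cannot stand once Clause 1 is removed. Clause 4 has no operative effect of its own apart from Clause 1 and is therefore inoperative. Clause 6 provides that the Agreement is not severable, so the invalidity of any one provision voids the entire Agreement. No provision of the Agreement survives.

1, 2, 3, 4, 5, 6, 7, 8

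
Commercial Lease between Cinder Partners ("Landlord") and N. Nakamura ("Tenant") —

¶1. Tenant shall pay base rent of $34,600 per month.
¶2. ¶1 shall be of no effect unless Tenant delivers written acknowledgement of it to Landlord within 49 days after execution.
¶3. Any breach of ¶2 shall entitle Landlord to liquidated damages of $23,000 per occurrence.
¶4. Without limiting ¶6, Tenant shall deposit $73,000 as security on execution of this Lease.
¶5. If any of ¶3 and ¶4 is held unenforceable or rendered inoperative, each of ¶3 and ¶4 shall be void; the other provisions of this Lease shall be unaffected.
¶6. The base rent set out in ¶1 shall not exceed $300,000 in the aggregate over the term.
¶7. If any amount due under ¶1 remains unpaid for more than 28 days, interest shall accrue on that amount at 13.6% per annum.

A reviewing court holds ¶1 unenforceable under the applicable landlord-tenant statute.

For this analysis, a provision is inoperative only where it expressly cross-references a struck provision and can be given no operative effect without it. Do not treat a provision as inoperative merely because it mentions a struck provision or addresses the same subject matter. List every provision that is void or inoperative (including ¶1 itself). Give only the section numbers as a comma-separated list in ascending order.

1, 2, 3, 4, 6, 7

¶1 is struck. ¶2 has no operative effect of its own apart from ¶1 and is therefore inoperative. ¶6 has no operative effect of its own apart from ¶1 and is therefore inoperative. ¶7 has no operative effect of its own apart from ¶1 and is therefore inoperative. ¶3 has no operative effect of its own apart from ¶2 and is therefore inoperative. ¶5 declares ¶3 and ¶4 mutually dependent; since one of them has fallen, all of them are of no effect. That brings down ¶4 as well. The remainder continues in force under ¶5. Only ¶5 remains in effect.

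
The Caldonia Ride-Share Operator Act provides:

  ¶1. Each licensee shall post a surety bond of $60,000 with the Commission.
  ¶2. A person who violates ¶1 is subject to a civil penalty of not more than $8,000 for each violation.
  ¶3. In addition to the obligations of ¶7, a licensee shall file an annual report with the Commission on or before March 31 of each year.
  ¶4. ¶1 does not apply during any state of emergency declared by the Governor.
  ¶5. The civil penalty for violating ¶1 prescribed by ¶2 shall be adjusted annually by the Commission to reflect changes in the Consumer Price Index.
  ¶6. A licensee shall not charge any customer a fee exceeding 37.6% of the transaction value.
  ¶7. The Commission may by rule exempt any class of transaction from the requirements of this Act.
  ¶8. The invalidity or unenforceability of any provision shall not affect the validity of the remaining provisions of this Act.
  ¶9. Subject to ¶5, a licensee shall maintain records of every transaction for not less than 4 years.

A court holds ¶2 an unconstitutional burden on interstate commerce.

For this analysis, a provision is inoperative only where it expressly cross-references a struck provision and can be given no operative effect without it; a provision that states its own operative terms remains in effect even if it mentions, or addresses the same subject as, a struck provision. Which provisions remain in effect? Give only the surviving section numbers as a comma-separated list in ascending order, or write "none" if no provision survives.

1, 3, 4, 6, 7, 8, 9

¶2 is struck. ¶5 operates only by reference to ¶2, so it falls with ¶2. Although ¶9 refers to ¶5, its operative terms do not depend on ¶5, so it remains in effect. ¶8 is a severability clause and preserves every provision that can still be given independent effect. The provisions still in force are ¶1, ¶3, ¶4, ¶6, ¶7, ¶8, and ¶9.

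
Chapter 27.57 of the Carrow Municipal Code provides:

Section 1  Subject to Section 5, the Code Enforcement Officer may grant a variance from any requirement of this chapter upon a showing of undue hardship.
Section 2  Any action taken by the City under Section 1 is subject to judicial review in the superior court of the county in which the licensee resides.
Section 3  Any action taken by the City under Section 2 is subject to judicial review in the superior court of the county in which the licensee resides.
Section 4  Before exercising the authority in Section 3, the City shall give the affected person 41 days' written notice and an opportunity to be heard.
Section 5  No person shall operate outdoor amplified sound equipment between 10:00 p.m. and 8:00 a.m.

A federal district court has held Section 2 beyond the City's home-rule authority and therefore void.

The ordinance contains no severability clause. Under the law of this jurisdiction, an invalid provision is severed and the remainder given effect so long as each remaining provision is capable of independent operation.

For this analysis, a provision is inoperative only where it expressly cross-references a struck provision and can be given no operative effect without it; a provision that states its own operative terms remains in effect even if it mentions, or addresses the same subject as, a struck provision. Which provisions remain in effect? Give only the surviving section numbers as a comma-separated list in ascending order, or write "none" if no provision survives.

1, 5

Section 2 is struck. The only function of Section 3 is the judicial-review right for Section 2, so it cannot stand once Section 2 is removed. Section 4 has no operative effect of its own apart from Section 3 and is therefore inoperative. Under the stated default rule, only provisions that cannot operate independently fall away; the rest are enforced. Section 1 and Section 5 remain in effect.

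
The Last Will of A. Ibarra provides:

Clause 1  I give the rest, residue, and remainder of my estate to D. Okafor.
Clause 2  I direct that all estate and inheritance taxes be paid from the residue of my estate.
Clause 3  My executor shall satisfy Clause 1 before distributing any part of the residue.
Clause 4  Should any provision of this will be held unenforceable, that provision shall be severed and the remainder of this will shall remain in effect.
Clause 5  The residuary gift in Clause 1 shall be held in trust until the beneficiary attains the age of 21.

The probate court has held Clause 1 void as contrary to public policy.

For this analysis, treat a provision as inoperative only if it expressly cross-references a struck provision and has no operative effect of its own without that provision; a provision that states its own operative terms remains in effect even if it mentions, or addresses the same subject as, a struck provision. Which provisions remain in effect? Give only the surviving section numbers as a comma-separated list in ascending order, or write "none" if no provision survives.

Clause 1 is struck. Clause 3 operates only by reference to Clause 1, so it falls with Clause 1. Clause 5 merely fixes the trust for Clause 1; with Clause 1 gone it has nothing to operate on and falls away. Under the severability clause in Clause 4, the remaining provisions continue in force. The provisions still in force are Clause 2 and Clause 4.

2, 4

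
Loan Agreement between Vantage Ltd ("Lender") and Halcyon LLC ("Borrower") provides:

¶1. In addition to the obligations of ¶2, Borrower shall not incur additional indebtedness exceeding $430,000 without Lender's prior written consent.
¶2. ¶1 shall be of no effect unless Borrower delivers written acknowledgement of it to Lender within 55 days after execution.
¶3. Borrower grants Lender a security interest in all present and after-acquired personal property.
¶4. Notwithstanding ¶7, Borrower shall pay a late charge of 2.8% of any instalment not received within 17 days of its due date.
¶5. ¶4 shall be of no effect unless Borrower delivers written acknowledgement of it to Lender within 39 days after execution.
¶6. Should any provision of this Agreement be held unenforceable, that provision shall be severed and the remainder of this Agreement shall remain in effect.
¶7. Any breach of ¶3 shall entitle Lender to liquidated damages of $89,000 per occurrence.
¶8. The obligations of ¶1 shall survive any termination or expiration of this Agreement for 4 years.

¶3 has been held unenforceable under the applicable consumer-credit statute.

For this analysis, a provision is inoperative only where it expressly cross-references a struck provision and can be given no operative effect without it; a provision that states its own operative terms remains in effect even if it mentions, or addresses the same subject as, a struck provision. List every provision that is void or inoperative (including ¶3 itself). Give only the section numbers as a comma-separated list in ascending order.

¶3 is struck. ¶7 has no operative effect of its own apart from ¶3 and is therefore inoperative. Although ¶4 refers to ¶7, its operative terms do not depend on ¶7, so it remains in effect. ¶6 is a severability clause and preserves every provision that can still be given independent effect. That leaves ¶1, ¶2, ¶4, ¶5, ¶6, and ¶8 in effect.

3, 7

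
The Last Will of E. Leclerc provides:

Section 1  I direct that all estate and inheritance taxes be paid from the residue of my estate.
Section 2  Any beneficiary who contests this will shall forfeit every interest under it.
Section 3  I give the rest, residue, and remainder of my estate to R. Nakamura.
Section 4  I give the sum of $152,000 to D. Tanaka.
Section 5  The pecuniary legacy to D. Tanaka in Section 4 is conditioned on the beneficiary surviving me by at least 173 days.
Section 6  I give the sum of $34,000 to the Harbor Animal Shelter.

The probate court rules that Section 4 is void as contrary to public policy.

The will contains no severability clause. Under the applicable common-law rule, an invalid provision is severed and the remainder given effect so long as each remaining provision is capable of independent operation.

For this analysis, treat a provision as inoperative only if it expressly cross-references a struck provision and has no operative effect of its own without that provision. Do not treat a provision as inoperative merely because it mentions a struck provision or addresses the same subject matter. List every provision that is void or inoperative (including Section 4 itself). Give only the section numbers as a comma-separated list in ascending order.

4, 5

Section 4 is struck. Section 5 operates only by reference to Section 4, so it falls with Section 4. With no severability clause, the stated default rule severs what cannot stand and enforces each remaining provision that can operate on its own. Section 1, Section 2, Section 3, and Section 6 remain in effect.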